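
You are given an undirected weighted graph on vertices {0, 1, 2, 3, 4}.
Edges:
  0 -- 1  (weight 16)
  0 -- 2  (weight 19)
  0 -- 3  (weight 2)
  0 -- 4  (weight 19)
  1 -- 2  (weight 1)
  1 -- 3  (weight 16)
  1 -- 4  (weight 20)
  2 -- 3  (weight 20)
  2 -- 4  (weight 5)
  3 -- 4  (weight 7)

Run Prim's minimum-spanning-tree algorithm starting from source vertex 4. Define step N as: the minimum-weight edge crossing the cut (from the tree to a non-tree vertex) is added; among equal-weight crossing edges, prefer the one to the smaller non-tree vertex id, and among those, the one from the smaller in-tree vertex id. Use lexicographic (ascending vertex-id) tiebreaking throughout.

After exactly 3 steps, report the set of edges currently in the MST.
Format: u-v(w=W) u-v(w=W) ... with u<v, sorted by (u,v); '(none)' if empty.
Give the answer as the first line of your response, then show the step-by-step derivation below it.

1-2(w=1) 2-4(w=5) 3-4(w=7)

step 1: add edge 2-4 (w=5); MST = {2-4(w=5)}
step 2: add edge 1-2 (w=1); MST = {1-2(w=1) 2-4(w=5)}
step 3: add edge 3-4 (w=7); MST = {1-2(w=1) 2-4(w=5) 3-4(w=7)}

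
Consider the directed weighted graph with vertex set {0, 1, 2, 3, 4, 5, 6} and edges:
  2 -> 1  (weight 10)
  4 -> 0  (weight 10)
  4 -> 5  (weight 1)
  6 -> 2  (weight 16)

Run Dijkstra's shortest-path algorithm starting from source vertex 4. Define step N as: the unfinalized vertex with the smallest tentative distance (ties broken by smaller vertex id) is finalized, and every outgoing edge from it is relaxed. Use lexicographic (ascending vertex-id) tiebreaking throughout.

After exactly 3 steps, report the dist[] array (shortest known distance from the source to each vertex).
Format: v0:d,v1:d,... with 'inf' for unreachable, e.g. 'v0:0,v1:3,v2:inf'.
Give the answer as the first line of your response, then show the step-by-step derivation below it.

v0:10,v1:inf,v2:inf,v3:inf,v4:0,v5:1,v6:inf

step 1: dist = v0:10,v1:inf,v2:inf,v3:inf,v4:0,v5:1,v6:inf
step 2: dist = v0:10,v1:inf,v2:inf,v3:inf,v4:0,v5:1,v6:inf
step 3: dist = v0:10,v1:inf,v2:inf,v3:inf,v4:0,v5:1,v6:inf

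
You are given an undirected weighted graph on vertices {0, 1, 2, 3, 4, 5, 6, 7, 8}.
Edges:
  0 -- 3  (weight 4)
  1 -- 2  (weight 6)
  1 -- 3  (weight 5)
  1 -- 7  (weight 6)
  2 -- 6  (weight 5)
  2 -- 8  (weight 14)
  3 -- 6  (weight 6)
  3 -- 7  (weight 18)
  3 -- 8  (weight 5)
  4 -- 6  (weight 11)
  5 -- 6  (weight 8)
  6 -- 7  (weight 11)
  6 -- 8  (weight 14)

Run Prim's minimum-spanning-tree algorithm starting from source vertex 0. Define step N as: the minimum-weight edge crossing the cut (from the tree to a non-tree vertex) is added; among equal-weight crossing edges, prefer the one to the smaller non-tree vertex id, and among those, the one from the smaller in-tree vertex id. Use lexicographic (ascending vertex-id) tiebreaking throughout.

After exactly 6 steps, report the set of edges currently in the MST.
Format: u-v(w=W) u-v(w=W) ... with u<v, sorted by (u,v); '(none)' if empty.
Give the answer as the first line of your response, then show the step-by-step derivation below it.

0-3(w=4) 1-2(w=6) 1-3(w=5) 1-7(w=6) 2-6(w=5) 3-8(w=5)

step 1: add edge 0-3 (w=4); MST = {0-3(w=4)}
step 2: add edge 1-3 (w=5); MST = {0-3(w=4) 1-3(w=5)}
step 3: add edge 3-8 (w=5); MST = {0-3(w=4) 1-3(w=5) 3-8(w=5)}
step 4: add edge 1-2 (w=6); MST = {0-3(w=4) 1-2(w=6) 1-3(w=5) 3-8(w=5)}
step 5: add edge 2-6 (w=5); MST = {0-3(w=4) 1-2(w=6) 1-3(w=5) 2-6(w=5) 3-8(w=5)}
step 6: add edge 1-7 (w=6); MST = {0-3(w=4) 1-2(w=6) 1-3(w=5) 1-7(w=6) 2-6(w=5) 3-8(w=5)}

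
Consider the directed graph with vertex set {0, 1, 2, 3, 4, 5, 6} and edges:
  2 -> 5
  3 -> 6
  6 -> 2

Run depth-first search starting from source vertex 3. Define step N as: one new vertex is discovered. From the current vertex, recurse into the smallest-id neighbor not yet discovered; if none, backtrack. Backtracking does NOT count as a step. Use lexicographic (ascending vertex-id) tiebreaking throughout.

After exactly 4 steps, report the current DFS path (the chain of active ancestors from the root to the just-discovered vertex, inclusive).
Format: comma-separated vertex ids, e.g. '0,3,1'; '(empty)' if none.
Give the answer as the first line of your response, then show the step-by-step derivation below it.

3,6,2,5

step 1: discover 3; path=3; order=3
step 2: discover 6; path=3>6; order=3,6
step 3: discover 2; path=3>6>2; order=3,6,2
step 4: discover 5; path=3>6>2>5; order=3,6,2,5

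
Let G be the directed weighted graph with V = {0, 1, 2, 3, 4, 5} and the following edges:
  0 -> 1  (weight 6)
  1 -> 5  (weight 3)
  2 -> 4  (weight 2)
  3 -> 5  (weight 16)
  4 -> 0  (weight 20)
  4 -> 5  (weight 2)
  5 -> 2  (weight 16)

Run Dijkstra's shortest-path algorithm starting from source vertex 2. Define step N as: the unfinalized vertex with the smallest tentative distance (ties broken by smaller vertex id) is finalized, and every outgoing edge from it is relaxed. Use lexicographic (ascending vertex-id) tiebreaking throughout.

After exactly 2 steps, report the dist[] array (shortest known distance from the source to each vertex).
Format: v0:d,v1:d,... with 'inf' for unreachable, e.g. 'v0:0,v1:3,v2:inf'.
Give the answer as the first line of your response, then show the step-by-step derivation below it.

v0:22,v1:inf,v2:0,v3:inf,v4:2,v5:4

step 1: dist = v0:inf,v1:inf,v2:0,v3:inf,v4:2,v5:inf
step 2: dist = v0:22,v1:inf,v2:0,v3:inf,v4:2,v5:4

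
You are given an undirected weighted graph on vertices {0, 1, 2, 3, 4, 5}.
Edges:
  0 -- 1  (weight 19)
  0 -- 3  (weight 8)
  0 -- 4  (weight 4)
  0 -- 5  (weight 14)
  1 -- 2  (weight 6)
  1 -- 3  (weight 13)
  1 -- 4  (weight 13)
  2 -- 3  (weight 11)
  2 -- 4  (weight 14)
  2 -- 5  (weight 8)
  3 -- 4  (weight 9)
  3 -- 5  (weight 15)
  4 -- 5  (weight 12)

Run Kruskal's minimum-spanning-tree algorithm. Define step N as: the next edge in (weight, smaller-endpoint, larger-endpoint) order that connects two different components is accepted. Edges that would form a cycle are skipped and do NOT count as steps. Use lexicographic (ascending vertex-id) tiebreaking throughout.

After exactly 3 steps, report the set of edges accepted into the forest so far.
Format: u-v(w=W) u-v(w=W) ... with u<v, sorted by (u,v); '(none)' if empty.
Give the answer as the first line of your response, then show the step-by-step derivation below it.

0-3(w=8) 0-4(w=4) 1-2(w=6)

step 1: add edge 0-4 (w=4); MST = {0-4(w=4)}
step 2: add edge 1-2 (w=6); MST = {0-4(w=4) 1-2(w=6)}
step 3: add edge 0-3 (w=8); MST = {0-3(w=8) 0-4(w=4) 1-2(w=6)}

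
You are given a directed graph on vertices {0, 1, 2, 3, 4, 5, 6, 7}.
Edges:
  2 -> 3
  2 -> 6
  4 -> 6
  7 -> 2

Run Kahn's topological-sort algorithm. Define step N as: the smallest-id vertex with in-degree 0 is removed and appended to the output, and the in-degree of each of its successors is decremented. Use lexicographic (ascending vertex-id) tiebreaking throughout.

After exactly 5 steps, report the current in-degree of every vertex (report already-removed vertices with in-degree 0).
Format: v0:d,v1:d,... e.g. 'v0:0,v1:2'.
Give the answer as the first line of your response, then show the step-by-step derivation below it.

v0:0,v1:0,v2:0,v3:1,v4:0,v5:0,v6:1,v7:0

step 1: output 0; order=[0]; indeg=(0,0,1,1,0,0,2,0)
step 2: output 1; order=[0,1]; indeg=(0,0,1,1,0,0,2,0)
step 3: output 4; order=[0,1,4]; indeg=(0,0,1,1,0,0,1,0)
step 4: output 5; order=[0,1,4,5]; indeg=(0,0,1,1,0,0,1,0)
step 5: output 7; order=[0,1,4,5,7]; indeg=(0,0,0,1,0,0,1,0)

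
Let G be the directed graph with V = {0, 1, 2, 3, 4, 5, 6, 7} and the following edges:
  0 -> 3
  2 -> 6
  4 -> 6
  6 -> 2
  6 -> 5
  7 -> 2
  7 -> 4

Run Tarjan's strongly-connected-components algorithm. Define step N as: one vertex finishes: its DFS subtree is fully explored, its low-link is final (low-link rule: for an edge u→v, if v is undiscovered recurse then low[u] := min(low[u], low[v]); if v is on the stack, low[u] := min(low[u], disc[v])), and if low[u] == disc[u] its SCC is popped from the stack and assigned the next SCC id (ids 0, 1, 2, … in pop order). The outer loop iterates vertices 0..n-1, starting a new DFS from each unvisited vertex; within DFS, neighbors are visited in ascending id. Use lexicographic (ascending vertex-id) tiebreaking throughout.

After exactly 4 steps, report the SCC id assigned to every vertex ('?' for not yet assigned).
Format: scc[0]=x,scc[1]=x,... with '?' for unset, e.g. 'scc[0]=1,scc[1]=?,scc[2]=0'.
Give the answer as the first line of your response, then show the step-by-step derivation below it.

scc[0]=1,scc[1]=2,scc[2]=?,scc[3]=0,scc[4]=?,scc[5]=3,scc[6]=?,scc[7]=?

step 1: low=(low[0]=0,low[1]=?,low[2]=?,low[3]=1,low[4]=?,low[5]=?,low[6]=?,low[7]=?); scc=(scc[0]=?,scc[1]=?,scc[2]=?,scc[3]=0,scc[4]=?,scc[5]=?,scc[6]=?,scc[7]=?)
step 2: low=(low[0]=0,low[1]=?,low[2]=?,low[3]=1,low[4]=?,low[5]=?,low[6]=?,low[7]=?); scc=(scc[0]=1,scc[1]=?,scc[2]=?,scc[3]=0,scc[4]=?,scc[5]=?,scc[6]=?,scc[7]=?)
step 3: low=(low[0]=0,low[1]=2,low[2]=?,low[3]=1,low[4]=?,low[5]=?,low[6]=?,low[7]=?); scc=(scc[0]=1,scc[1]=2,scc[2]=?,scc[3]=0,scc[4]=?,scc[5]=?,scc[6]=?,scc[7]=?)
step 4: low=(low[0]=0,low[1]=2,low[2]=3,low[3]=1,low[4]=?,low[5]=5,low[6]=3,low[7]=?); scc=(scc[0]=1,scc[1]=2,scc[2]=?,scc[3]=0,scc[4]=?,scc[5]=3,scc[6]=?,scc[7]=?)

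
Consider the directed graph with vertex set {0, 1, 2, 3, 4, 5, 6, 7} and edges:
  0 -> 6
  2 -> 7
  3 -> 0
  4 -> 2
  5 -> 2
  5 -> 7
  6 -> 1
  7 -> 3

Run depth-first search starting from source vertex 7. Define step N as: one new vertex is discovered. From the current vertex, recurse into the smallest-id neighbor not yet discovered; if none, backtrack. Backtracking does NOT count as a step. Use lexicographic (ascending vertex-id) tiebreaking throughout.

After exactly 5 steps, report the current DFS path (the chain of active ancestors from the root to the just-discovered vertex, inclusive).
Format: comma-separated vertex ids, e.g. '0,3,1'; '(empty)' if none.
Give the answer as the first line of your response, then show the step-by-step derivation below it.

7,3,0,6,1

step 1: discover 7; path=7; order=7
step 2: discover 3; path=7>3; order=7,3
step 3: discover 0; path=7>3>0; order=7,3,0
step 4: discover 6; path=7>3>0>6; order=7,3,0,6
step 5: discover 1; path=7>3>0>6>1; order=7,3,0,6,1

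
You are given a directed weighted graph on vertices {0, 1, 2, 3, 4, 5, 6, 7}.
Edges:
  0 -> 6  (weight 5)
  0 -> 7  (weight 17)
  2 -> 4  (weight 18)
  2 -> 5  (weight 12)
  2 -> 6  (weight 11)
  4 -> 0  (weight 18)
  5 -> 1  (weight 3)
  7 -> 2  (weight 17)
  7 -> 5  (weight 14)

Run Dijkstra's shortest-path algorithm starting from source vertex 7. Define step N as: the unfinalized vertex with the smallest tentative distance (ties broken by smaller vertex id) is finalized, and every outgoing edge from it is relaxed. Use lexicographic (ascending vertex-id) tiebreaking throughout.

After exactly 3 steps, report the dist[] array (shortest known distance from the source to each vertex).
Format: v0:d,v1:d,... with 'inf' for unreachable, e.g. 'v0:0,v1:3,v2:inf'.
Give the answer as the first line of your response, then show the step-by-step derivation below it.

v0:inf,v1:17,v2:17,v3:inf,v4:inf,v5:14,v6:inf,v7:0

step 1: dist = v0:inf,v1:inf,v2:17,v3:inf,v4:inf,v5:14,v6:inf,v7:0
step 2: dist = v0:inf,v1:17,v2:17,v3:inf,v4:inf,v5:14,v6:inf,v7:0
step 3: dist = v0:inf,v1:17,v2:17,v3:inf,v4:inf,v5:14,v6:inf,v7:0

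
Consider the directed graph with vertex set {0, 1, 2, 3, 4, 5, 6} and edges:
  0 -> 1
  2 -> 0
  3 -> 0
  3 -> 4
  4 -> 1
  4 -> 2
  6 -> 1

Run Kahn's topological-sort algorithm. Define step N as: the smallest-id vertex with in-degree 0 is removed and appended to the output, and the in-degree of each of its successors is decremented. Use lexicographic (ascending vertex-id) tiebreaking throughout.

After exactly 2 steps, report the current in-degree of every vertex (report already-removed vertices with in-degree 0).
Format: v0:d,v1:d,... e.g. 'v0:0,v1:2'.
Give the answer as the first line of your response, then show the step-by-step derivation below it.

v0:1,v1:2,v2:0,v3:0,v4:0,v5:0,v6:0

step 1: output 3; order=[3]; indeg=(1,3,1,0,0,0,0)
step 2: output 4; order=[3,4]; indeg=(1,2,0,0,0,0,0)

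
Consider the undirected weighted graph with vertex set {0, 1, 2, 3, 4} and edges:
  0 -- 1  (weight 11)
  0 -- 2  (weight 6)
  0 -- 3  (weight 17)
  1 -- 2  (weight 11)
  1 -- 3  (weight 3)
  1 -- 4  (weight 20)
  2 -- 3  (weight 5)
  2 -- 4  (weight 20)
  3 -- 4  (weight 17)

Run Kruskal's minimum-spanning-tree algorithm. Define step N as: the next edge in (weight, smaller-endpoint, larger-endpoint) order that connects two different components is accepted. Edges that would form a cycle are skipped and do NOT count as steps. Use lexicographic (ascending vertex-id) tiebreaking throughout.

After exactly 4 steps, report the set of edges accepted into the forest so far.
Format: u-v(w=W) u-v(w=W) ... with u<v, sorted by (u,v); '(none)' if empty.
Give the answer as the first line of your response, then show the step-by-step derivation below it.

0-2(w=6) 1-3(w=3) 2-3(w=5) 3-4(w=17)

step 1: add edge 1-3 (w=3); MST = {1-3(w=3)}
step 2: add edge 2-3 (w=5); MST = {1-3(w=3) 2-3(w=5)}
step 3: add edge 0-2 (w=6); MST = {0-2(w=6) 1-3(w=3) 2-3(w=5)}
step 4: add edge 3-4 (w=17); MST = {0-2(w=6) 1-3(w=3) 2-3(w=5) 3-4(w=17)}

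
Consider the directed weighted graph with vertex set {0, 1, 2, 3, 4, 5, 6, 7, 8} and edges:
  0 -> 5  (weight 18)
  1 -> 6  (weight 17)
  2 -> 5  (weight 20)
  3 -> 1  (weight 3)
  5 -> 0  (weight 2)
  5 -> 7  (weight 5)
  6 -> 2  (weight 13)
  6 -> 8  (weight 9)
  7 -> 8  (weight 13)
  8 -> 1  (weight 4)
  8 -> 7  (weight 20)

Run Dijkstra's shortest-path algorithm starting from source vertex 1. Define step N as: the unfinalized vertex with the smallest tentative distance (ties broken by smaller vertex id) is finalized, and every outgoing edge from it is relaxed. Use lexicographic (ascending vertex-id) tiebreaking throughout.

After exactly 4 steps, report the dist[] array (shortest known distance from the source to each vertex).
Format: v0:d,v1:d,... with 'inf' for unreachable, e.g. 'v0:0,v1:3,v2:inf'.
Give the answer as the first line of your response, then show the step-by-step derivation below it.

v0:inf,v1:0,v2:30,v3:inf,v4:inf,v5:50,v6:17,v7:46,v8:26

step 1: dist = v0:inf,v1:0,v2:inf,v3:inf,v4:inf,v5:inf,v6:17,v7:inf,v8:inf
step 2: dist = v0:inf,v1:0,v2:30,v3:inf,v4:inf,v5:inf,v6:17,v7:inf,v8:26
step 3: dist = v0:inf,v1:0,v2:30,v3:inf,v4:inf,v5:inf,v6:17,v7:46,v8:26
step 4: dist = v0:inf,v1:0,v2:30,v3:inf,v4:inf,v5:50,v6:17,v7:46,v8:26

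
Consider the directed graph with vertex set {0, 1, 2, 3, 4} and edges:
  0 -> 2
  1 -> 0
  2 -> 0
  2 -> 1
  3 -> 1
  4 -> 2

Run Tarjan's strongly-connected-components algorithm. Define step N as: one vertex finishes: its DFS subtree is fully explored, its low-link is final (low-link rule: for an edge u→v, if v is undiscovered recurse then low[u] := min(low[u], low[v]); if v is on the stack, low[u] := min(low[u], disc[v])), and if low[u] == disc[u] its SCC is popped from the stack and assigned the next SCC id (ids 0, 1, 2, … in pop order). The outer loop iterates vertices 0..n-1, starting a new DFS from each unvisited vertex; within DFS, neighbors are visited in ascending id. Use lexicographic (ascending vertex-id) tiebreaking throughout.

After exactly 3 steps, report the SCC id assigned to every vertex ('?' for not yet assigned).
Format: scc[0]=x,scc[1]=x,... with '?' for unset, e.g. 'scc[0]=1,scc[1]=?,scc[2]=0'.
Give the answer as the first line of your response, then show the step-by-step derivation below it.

scc[0]=0,scc[1]=0,scc[2]=0,scc[3]=?,scc[4]=?

step 1: low=(low[0]=0,low[1]=0,low[2]=0,low[3]=?,low[4]=?); scc=(scc[0]=?,scc[1]=?,scc[2]=?,scc[3]=?,scc[4]=?)
step 2: low=(low[0]=0,low[1]=0,low[2]=0,low[3]=?,low[4]=?); scc=(scc[0]=?,scc[1]=?,scc[2]=?,scc[3]=?,scc[4]=?)
step 3: low=(low[0]=0,low[1]=0,low[2]=0,low[3]=?,low[4]=?); scc=(scc[0]=0,scc[1]=0,scc[2]=0,scc[3]=?,scc[4]=?)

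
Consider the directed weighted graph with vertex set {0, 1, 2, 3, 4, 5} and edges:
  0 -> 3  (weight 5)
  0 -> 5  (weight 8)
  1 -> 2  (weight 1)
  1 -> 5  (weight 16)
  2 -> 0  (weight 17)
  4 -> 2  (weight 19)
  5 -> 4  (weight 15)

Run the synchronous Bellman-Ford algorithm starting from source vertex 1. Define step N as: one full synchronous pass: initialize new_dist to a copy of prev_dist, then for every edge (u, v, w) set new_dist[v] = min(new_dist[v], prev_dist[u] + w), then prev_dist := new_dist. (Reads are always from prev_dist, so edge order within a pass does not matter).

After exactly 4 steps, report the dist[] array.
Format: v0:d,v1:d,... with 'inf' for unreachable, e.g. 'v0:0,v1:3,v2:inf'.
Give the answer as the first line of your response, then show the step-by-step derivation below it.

v0:18,v1:0,v2:1,v3:23,v4:31,v5:16

step 1: dist = v0:inf,v1:0,v2:1,v3:inf,v4:inf,v5:16
step 2: dist = v0:18,v1:0,v2:1,v3:inf,v4:31,v5:16
step 3: dist = v0:18,v1:0,v2:1,v3:23,v4:31,v5:16
step 4: dist = v0:18,v1:0,v2:1,v3:23,v4:31,v5:16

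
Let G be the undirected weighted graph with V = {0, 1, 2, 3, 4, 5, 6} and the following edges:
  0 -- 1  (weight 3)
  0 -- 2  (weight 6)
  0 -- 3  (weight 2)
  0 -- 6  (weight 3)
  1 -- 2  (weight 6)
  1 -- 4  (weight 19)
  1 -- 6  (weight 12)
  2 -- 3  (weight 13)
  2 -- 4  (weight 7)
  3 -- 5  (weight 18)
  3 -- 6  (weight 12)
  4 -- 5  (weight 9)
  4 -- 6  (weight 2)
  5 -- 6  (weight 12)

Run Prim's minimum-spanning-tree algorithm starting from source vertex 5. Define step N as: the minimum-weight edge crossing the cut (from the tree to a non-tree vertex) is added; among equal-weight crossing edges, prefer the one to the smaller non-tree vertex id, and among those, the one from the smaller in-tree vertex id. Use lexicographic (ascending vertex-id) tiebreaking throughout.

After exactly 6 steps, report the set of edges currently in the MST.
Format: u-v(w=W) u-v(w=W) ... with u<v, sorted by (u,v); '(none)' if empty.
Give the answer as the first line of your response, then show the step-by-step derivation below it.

0-1(w=3) 0-2(w=6) 0-3(w=2) 0-6(w=3) 4-5(w=9) 4-6(w=2)

step 1: add edge 4-5 (w=9); MST = {4-5(w=9)}
step 2: add edge 4-6 (w=2); MST = {4-5(w=9) 4-6(w=2)}
step 3: add edge 0-6 (w=3); MST = {0-6(w=3) 4-5(w=9) 4-6(w=2)}
step 4: add edge 0-3 (w=2); MST = {0-3(w=2) 0-6(w=3) 4-5(w=9) 4-6(w=2)}
step 5: add edge 0-1 (w=3); MST = {0-1(w=3) 0-3(w=2) 0-6(w=3) 4-5(w=9) 4-6(w=2)}
step 6: add edge 0-2 (w=6); MST = {0-1(w=3) 0-2(w=6) 0-3(w=2) 0-6(w=3) 4-5(w=9) 4-6(w=2)}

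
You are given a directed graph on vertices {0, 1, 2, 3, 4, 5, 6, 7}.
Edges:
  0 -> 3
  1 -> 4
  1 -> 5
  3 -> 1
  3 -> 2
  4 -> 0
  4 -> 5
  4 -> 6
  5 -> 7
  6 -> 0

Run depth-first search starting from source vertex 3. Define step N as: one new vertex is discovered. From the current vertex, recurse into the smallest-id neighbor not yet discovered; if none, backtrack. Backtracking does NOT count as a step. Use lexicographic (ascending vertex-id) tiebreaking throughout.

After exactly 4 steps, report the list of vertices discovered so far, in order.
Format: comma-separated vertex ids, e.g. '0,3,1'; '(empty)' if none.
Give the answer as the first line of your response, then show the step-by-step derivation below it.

3,1,4,0

step 1: discover 3; path=3; order=3
step 2: discover 1; path=3>1; order=3,1
step 3: discover 4; path=3>1>4; order=3,1,4
step 4: discover 0; path=3>1>4>0; order=3,1,4,0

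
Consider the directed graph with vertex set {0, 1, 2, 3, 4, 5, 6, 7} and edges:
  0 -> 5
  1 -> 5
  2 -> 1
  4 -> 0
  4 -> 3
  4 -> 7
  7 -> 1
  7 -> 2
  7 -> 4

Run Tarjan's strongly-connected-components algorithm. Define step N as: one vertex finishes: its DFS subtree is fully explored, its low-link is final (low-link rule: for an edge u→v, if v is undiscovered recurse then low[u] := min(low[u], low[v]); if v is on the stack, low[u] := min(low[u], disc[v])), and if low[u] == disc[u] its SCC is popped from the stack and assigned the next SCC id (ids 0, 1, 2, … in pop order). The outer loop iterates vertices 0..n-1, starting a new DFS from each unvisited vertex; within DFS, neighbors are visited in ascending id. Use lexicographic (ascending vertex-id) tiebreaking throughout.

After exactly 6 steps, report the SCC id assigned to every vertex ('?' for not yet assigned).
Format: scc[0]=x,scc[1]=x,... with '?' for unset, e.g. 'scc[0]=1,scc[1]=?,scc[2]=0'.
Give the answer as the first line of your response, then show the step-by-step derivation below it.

scc[0]=1,scc[1]=2,scc[2]=3,scc[3]=4,scc[4]=?,scc[5]=0,scc[6]=?,scc[7]=?

step 1: low=(low[0]=0,low[1]=?,low[2]=?,low[3]=?,low[4]=?,low[5]=1,low[6]=?,low[7]=?); scc=(scc[0]=?,scc[1]=?,scc[2]=?,scc[3]=?,scc[4]=?,scc[5]=0,scc[6]=?,scc[7]=?)
step 2: low=(low[0]=0,low[1]=?,low[2]=?,low[3]=?,low[4]=?,low[5]=1,low[6]=?,low[7]=?); scc=(scc[0]=1,scc[1]=?,scc[2]=?,scc[3]=?,scc[4]=?,scc[5]=0,scc[6]=?,scc[7]=?)
step 3: low=(low[0]=0,low[1]=2,low[2]=?,low[3]=?,low[4]=?,low[5]=1,low[6]=?,low[7]=?); scc=(scc[0]=1,scc[1]=2,scc[2]=?,scc[3]=?,scc[4]=?,scc[5]=0,scc[6]=?,scc[7]=?)
step 4: low=(low[0]=0,low[1]=2,low[2]=3,low[3]=?,low[4]=?,low[5]=1,low[6]=?,low[7]=?); scc=(scc[0]=1,scc[1]=2,scc[2]=3,scc[3]=?,scc[4]=?,scc[5]=0,scc[6]=?,scc[7]=?)
step 5: low=(low[0]=0,low[1]=2,low[2]=3,low[3]=4,low[4]=?,low[5]=1,low[6]=?,low[7]=?); scc=(scc[0]=1,scc[1]=2,scc[2]=3,scc[3]=4,scc[4]=?,scc[5]=0,scc[6]=?,scc[7]=?)
step 6: low=(low[0]=0,low[1]=2,low[2]=3,low[3]=4,low[4]=5,low[5]=1,low[6]=?,low[7]=5); scc=(scc[0]=1,scc[1]=2,scc[2]=3,scc[3]=4,scc[4]=?,scc[5]=0,scc[6]=?,scc[7]=?)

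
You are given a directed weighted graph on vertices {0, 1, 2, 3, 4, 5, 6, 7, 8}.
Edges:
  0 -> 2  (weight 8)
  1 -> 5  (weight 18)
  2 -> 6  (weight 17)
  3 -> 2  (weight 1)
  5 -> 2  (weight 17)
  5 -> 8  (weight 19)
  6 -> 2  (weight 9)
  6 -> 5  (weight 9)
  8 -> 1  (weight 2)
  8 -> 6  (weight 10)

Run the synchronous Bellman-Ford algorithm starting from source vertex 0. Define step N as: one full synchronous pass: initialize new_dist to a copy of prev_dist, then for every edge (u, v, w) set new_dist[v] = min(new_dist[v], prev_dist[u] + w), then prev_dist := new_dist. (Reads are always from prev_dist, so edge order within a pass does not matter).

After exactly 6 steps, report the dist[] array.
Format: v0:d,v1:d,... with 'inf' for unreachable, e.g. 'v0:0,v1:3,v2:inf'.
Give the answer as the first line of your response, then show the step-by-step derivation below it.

v0:0,v1:55,v2:8,v3:inf,v4:inf,v5:34,v6:25,v7:inf,v8:53

step 1: dist = v0:0,v1:inf,v2:8,v3:inf,v4:inf,v5:inf,v6:inf,v7:inf,v8:inf
step 2: dist = v0:0,v1:inf,v2:8,v3:inf,v4:inf,v5:inf,v6:25,v7:inf,v8:inf
step 3: dist = v0:0,v1:inf,v2:8,v3:inf,v4:inf,v5:34,v6:25,v7:inf,v8:inf
step 4: dist = v0:0,v1:inf,v2:8,v3:inf,v4:inf,v5:34,v6:25,v7:inf,v8:53
step 5: dist = v0:0,v1:55,v2:8,v3:inf,v4:inf,v5:34,v6:25,v7:inf,v8:53
step 6: dist = v0:0,v1:55,v2:8,v3:inf,v4:inf,v5:34,v6:25,v7:inf,v8:53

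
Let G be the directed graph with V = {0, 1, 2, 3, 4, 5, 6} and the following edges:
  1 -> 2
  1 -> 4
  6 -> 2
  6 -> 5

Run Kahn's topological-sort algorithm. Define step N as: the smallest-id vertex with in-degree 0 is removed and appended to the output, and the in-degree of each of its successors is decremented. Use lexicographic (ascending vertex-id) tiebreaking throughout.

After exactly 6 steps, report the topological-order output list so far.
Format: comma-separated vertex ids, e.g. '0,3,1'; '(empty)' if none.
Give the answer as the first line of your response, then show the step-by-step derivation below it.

0,1,3,4,6,2

step 1: output 0; order=[0]; indeg=(0,0,2,0,1,1,0)
step 2: output 1; order=[0,1]; indeg=(0,0,1,0,0,1,0)
step 3: output 3; order=[0,1,3]; indeg=(0,0,1,0,0,1,0)
step 4: output 4; order=[0,1,3,4]; indeg=(0,0,1,0,0,1,0)
step 5: output 6; order=[0,1,3,4,6]; indeg=(0,0,0,0,0,0,0)
step 6: output 2; order=[0,1,3,4,6,2]; indeg=(0,0,0,0,0,0,0)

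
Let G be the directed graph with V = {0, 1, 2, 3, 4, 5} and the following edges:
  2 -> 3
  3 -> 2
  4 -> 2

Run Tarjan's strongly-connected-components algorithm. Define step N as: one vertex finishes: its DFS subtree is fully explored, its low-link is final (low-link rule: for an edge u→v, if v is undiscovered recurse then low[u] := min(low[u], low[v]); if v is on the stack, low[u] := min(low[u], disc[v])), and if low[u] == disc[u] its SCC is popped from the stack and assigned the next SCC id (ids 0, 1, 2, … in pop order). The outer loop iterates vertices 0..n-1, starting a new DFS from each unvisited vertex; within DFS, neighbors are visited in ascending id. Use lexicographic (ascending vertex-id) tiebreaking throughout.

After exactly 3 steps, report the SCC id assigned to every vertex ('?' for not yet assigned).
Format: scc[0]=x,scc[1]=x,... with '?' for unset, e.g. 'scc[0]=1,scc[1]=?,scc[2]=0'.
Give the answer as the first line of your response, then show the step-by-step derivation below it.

scc[0]=0,scc[1]=1,scc[2]=?,scc[3]=?,scc[4]=?,scc[5]=?

step 1: low=(low[0]=0,low[1]=?,low[2]=?,low[3]=?,low[4]=?,low[5]=?); scc=(scc[0]=0,scc[1]=?,scc[2]=?,scc[3]=?,scc[4]=?,scc[5]=?)
step 2: low=(low[0]=0,low[1]=1,low[2]=?,low[3]=?,low[4]=?,low[5]=?); scc=(scc[0]=0,scc[1]=1,scc[2]=?,scc[3]=?,scc[4]=?,scc[5]=?)
step 3: low=(low[0]=0,low[1]=1,low[2]=2,low[3]=2,low[4]=?,low[5]=?); scc=(scc[0]=0,scc[1]=1,scc[2]=?,scc[3]=?,scc[4]=?,scc[5]=?)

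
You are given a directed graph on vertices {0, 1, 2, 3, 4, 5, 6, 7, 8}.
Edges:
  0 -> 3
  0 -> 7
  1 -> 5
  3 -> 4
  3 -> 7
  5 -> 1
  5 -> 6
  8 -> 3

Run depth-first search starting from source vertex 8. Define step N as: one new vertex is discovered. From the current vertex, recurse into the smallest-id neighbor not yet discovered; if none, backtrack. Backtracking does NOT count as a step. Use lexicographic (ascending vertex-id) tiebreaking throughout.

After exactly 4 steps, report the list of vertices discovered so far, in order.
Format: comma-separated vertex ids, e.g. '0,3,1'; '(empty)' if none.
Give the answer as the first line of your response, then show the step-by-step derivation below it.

8,3,4,7

step 1: discover 8; path=8; order=8
step 2: discover 3; path=8>3; order=8,3
step 3: discover 4; path=8>3>4; order=8,3,4
step 4: discover 7; path=8>3>7; order=8,3,4,7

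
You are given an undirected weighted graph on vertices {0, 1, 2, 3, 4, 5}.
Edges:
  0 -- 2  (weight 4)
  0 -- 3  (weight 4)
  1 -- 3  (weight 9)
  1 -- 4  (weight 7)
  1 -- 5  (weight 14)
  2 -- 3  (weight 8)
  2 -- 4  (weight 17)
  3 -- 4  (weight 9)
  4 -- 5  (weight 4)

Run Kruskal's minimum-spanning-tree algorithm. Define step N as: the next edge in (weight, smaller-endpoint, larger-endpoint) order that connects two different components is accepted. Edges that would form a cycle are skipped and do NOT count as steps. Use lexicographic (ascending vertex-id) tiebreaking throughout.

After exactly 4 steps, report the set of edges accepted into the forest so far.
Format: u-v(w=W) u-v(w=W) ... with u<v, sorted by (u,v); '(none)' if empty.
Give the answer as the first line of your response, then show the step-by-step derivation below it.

0-2(w=4) 0-3(w=4) 1-4(w=7) 4-5(w=4)

step 1: add edge 0-2 (w=4); MST = {0-2(w=4)}
step 2: add edge 0-3 (w=4); MST = {0-2(w=4) 0-3(w=4)}
step 3: add edge 4-5 (w=4); MST = {0-2(w=4) 0-3(w=4) 4-5(w=4)}
step 4: add edge 1-4 (w=7); MST = {0-2(w=4) 0-3(w=4) 1-4(w=7) 4-5(w=4)}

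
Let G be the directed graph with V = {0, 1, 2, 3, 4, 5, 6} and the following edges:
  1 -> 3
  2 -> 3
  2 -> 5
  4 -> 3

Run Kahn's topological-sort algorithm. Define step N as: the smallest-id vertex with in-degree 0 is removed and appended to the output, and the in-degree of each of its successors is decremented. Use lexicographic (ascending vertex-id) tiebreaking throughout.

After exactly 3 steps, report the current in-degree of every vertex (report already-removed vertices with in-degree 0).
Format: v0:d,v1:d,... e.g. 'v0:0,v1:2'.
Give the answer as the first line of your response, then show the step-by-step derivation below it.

v0:0,v1:0,v2:0,v3:1,v4:0,v5:0,v6:0

step 1: output 0; order=[0]; indeg=(0,0,0,3,0,1,0)
step 2: output 1; order=[0,1]; indeg=(0,0,0,2,0,1,0)
step 3: output 2; order=[0,1,2]; indeg=(0,0,0,1,0,0,0)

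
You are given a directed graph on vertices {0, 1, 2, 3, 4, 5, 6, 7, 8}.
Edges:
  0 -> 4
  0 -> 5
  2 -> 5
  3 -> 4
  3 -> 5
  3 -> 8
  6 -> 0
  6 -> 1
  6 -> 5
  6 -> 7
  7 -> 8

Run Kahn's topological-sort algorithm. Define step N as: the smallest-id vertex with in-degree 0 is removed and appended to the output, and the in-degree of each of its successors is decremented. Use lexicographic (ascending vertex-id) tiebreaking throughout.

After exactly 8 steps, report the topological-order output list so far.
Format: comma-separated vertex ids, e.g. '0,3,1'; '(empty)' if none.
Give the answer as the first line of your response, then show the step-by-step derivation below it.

2,3,6,0,1,4,5,7

step 1: output 2; order=[2]; indeg=(1,1,0,0,2,3,0,1,2)
step 2: output 3; order=[2,3]; indeg=(1,1,0,0,1,2,0,1,1)
step 3: output 6; order=[2,3,6]; indeg=(0,0,0,0,1,1,0,0,1)
step 4: output 0; order=[2,3,6,0]; indeg=(0,0,0,0,0,0,0,0,1)
step 5: output 1; order=[2,3,6,0,1]; indeg=(0,0,0,0,0,0,0,0,1)
step 6: output 4; order=[2,3,6,0,1,4]; indeg=(0,0,0,0,0,0,0,0,1)
step 7: output 5; order=[2,3,6,0,1,4,5]; indeg=(0,0,0,0,0,0,0,0,1)
step 8: output 7; order=[2,3,6,0,1,4,5,7]; indeg=(0,0,0,0,0,0,0,0,0)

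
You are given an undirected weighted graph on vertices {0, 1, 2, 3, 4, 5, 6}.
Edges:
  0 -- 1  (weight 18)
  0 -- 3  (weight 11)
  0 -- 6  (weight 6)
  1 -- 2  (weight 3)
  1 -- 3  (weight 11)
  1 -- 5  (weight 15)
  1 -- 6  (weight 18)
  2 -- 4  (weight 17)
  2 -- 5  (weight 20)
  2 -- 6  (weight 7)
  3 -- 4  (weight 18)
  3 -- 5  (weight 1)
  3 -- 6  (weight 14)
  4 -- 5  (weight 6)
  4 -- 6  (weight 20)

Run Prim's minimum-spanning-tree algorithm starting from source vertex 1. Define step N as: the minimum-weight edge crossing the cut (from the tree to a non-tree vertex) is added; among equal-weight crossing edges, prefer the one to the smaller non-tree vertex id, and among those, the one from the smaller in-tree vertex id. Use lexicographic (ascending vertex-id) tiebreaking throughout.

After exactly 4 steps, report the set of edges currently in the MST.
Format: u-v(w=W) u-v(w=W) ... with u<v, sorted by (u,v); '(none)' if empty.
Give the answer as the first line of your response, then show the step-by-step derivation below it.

0-3(w=11) 0-6(w=6) 1-2(w=3) 2-6(w=7)

step 1: add edge 1-2 (w=3); MST = {1-2(w=3)}
step 2: add edge 2-6 (w=7); MST = {1-2(w=3) 2-6(w=7)}
step 3: add edge 0-6 (w=6); MST = {0-6(w=6) 1-2(w=3) 2-6(w=7)}
step 4: add edge 0-3 (w=11); MST = {0-3(w=11) 0-6(w=6) 1-2(w=3) 2-6(w=7)}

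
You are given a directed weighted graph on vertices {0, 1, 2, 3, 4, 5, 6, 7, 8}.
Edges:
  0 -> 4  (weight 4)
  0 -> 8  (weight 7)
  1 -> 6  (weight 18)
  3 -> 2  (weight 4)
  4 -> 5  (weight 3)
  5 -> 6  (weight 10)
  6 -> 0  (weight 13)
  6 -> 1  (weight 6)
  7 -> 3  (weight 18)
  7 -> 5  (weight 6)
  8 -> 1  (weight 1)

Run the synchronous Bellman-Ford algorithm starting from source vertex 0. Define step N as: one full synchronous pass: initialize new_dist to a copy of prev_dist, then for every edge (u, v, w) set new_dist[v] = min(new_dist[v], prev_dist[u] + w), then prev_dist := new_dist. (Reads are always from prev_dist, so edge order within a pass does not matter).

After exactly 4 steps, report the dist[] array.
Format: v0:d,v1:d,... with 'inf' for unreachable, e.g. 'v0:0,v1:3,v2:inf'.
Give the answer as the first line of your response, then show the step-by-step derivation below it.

v0:0,v1:8,v2:inf,v3:inf,v4:4,v5:7,v6:17,v7:inf,v8:7

step 1: dist = v0:0,v1:inf,v2:inf,v3:inf,v4:4,v5:inf,v6:inf,v7:inf,v8:7
step 2: dist = v0:0,v1:8,v2:inf,v3:inf,v4:4,v5:7,v6:inf,v7:inf,v8:7
step 3: dist = v0:0,v1:8,v2:inf,v3:inf,v4:4,v5:7,v6:17,v7:inf,v8:7
step 4: dist = v0:0,v1:8,v2:inf,v3:inf,v4:4,v5:7,v6:17,v7:inf,v8:7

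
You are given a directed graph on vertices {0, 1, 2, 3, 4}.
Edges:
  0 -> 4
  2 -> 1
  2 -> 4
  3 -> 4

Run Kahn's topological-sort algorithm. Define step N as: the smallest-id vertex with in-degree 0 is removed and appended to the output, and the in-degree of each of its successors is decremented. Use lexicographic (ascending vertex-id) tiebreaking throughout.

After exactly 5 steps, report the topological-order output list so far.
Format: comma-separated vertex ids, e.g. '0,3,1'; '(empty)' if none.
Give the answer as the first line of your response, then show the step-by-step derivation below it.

0,2,1,3,4

step 1: output 0; order=[0]; indeg=(0,1,0,0,2)
step 2: output 2; order=[0,2]; indeg=(0,0,0,0,1)
step 3: output 1; order=[0,2,1]; indeg=(0,0,0,0,1)
step 4: output 3; order=[0,2,1,3]; indeg=(0,0,0,0,0)
step 5: output 4; order=[0,2,1,3,4]; indeg=(0,0,0,0,0)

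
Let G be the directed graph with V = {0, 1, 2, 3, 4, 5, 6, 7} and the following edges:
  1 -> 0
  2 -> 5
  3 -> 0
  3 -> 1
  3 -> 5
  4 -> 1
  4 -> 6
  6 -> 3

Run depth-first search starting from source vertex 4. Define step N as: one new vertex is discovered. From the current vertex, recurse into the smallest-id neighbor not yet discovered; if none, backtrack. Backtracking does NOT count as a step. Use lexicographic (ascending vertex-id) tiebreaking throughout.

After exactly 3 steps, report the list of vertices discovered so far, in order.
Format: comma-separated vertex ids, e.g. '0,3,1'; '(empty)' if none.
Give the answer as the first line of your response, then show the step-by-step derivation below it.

4,1,0

step 1: discover 4; path=4; order=4
step 2: discover 1; path=4>1; order=4,1
step 3: discover 0; path=4>1>0; order=4,1,0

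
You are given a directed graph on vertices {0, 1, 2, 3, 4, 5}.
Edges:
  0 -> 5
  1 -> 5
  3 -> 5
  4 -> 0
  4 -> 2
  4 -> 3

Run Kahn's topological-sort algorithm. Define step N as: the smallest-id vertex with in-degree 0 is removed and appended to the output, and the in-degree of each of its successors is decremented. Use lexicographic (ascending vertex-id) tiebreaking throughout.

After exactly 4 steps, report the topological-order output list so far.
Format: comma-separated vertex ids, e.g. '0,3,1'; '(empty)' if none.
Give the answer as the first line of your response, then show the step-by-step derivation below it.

1,4,0,2

step 1: output 1; order=[1]; indeg=(1,0,1,1,0,2)
step 2: output 4; order=[1,4]; indeg=(0,0,0,0,0,2)
step 3: output 0; order=[1,4,0]; indeg=(0,0,0,0,0,1)
step 4: output 2; order=[1,4,0,2]; indeg=(0,0,0,0,0,1)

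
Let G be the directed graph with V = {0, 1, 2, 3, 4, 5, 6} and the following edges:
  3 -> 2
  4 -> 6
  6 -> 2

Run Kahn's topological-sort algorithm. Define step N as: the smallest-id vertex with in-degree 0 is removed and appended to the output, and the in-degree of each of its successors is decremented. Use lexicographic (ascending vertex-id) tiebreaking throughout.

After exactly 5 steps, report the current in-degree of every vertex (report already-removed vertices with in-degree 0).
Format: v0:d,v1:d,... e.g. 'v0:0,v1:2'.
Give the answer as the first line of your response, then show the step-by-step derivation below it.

v0:0,v1:0,v2:1,v3:0,v4:0,v5:0,v6:0

step 1: output 0; order=[0]; indeg=(0,0,2,0,0,0,1)
step 2: output 1; order=[0,1]; indeg=(0,0,2,0,0,0,1)
step 3: output 3; order=[0,1,3]; indeg=(0,0,1,0,0,0,1)
step 4: output 4; order=[0,1,3,4]; indeg=(0,0,1,0,0,0,0)
step 5: output 5; order=[0,1,3,4,5]; indeg=(0,0,1,0,0,0,0)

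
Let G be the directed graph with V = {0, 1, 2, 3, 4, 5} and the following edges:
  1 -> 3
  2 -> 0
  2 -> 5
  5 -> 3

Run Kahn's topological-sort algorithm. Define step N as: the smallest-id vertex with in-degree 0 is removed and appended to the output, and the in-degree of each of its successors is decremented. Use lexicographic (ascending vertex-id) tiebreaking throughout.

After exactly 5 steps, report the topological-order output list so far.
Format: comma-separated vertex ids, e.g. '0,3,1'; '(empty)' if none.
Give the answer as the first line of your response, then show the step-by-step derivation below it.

1,2,0,4,5

step 1: output 1; order=[1]; indeg=(1,0,0,1,0,1)
step 2: output 2; order=[1,2]; indeg=(0,0,0,1,0,0)
step 3: output 0; order=[1,2,0]; indeg=(0,0,0,1,0,0)
step 4: output 4; order=[1,2,0,4]; indeg=(0,0,0,1,0,0)
step 5: output 5; order=[1,2,0,4,5]; indeg=(0,0,0,0,0,0)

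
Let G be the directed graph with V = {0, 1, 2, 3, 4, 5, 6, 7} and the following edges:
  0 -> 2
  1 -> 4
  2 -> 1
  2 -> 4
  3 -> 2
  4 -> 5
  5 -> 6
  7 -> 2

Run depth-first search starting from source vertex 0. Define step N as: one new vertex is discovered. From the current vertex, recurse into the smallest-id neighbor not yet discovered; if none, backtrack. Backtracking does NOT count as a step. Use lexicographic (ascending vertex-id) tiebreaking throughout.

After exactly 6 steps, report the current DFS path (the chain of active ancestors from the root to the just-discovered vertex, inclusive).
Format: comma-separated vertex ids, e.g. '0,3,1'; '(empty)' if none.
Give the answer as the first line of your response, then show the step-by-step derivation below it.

0,2,1,4,5,6

step 1: discover 0; path=0; order=0
step 2: discover 2; path=0>2; order=0,2
step 3: discover 1; path=0>2>1; order=0,2,1
step 4: discover 4; path=0>2>1>4; order=0,2,1,4
step 5: discover 5; path=0>2>1>4>5; order=0,2,1,4,5
step 6: discover 6; path=0>2>1>4>5>6; order=0,2,1,4,5,6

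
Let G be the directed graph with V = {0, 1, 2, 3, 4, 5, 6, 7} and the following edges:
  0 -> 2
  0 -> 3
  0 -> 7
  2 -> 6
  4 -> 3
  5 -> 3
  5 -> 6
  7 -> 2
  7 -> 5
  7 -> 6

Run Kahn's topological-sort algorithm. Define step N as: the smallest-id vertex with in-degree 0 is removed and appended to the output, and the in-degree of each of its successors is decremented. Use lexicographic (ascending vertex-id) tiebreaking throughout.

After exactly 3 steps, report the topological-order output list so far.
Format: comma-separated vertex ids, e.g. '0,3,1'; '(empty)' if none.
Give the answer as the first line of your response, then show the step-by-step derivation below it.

0,1,4

step 1: output 0; order=[0]; indeg=(0,0,1,2,0,1,3,0)
step 2: output 1; order=[0,1]; indeg=(0,0,1,2,0,1,3,0)
step 3: output 4; order=[0,1,4]; indeg=(0,0,1,1,0,1,3,0)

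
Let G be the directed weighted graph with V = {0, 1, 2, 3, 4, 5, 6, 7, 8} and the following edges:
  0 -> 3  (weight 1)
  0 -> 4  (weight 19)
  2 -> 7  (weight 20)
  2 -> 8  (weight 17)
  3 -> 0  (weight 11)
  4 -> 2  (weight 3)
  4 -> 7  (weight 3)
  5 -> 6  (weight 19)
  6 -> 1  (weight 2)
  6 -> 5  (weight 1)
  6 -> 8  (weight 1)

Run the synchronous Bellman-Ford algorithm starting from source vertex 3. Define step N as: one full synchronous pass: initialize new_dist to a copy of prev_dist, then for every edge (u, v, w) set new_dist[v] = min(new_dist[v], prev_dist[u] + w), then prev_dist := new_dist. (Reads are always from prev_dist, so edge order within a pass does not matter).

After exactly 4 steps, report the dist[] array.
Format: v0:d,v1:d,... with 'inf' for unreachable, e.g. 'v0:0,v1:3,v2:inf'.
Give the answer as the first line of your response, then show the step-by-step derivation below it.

v0:11,v1:inf,v2:33,v3:0,v4:30,v5:inf,v6:inf,v7:33,v8:50

step 1: dist = v0:11,v1:inf,v2:inf,v3:0,v4:inf,v5:inf,v6:inf,v7:inf,v8:inf
step 2: dist = v0:11,v1:inf,v2:inf,v3:0,v4:30,v5:inf,v6:inf,v7:inf,v8:inf
step 3: dist = v0:11,v1:inf,v2:33,v3:0,v4:30,v5:inf,v6:inf,v7:33,v8:inf
step 4: dist = v0:11,v1:inf,v2:33,v3:0,v4:30,v5:inf,v6:inf,v7:33,v8:50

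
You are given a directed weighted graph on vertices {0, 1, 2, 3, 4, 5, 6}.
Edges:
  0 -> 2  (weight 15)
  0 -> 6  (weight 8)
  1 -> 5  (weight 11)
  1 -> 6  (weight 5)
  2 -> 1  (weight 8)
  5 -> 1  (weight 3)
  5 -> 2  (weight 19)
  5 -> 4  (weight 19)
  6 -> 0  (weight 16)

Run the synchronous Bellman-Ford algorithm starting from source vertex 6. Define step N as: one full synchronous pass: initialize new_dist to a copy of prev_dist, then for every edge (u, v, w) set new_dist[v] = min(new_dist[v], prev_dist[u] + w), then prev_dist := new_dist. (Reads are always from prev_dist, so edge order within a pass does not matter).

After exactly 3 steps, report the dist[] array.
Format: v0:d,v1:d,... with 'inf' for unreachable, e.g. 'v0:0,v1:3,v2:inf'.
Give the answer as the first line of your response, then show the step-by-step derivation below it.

v0:16,v1:39,v2:31,v3:inf,v4:inf,v5:inf,v6:0

step 1: dist = v0:16,v1:inf,v2:inf,v3:inf,v4:inf,v5:inf,v6:0
step 2: dist = v0:16,v1:inf,v2:31,v3:inf,v4:inf,v5:inf,v6:0
step 3: dist = v0:16,v1:39,v2:31,v3:inf,v4:inf,v5:inf,v6:0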